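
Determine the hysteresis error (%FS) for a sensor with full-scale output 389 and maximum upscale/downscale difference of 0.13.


Hysteresis = (max difference / full scale) * 100%.
H = (0.13 / 389) * 100
H = 0.033 %FS

0.033 %FS


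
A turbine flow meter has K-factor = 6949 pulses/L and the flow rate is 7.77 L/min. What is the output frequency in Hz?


Frequency = K * Q / 60 (converting L/min to L/s).
f = 6949 * 7.77 / 60
f = 53993.73 / 60
f = 899.9 Hz

899.9 Hz


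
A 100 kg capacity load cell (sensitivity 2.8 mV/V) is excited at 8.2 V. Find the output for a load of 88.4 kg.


Vout = rated_output * Vex * (load / capacity).
Vout = 2.8 * 8.2 * (88.4 / 100)
Vout = 2.8 * 8.2 * 0.884
Vout = 20.297 mV

20.297 mV


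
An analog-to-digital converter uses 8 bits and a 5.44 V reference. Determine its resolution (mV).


The resolution (LSB) of an ADC is Vref / 2^n.
LSB = 5.44 / 2^8
LSB = 5.44 / 256
LSB = 0.02125 V = 21.25 mV

21.25 mV


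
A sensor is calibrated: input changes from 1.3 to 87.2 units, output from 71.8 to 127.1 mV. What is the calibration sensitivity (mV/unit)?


Sensitivity = (y2 - y1) / (x2 - x1).
S = (127.1 - 71.8) / (87.2 - 1.3)
S = 55.3 / 85.9
S = 0.6438 mV/unit

0.6438 mV/unit


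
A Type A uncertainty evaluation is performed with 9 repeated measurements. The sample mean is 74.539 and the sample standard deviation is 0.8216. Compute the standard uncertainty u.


The standard uncertainty for Type A evaluation is u = s / sqrt(n).
u = 0.8216 / sqrt(9)
u = 0.8216 / 3.0
u = 0.2739

0.2739


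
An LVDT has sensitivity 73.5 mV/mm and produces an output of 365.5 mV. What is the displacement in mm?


Displacement = Vout / sensitivity.
d = 365.5 / 73.5
d = 4.973 mm

4.973 mm


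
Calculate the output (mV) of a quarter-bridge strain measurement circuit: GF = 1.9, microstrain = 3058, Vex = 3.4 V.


Quarter bridge output: Vout = (GF * epsilon * Vex) / 4.
Vout = (1.9 * 3058e-6 * 3.4) / 4
Vout = 0.01975468 / 4 V
Vout = 0.00493867 V = 4.9387 mV

4.9387 mV


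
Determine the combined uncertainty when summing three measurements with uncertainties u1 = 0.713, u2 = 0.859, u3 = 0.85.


For a sum of independent quantities, uc = sqrt(u1^2 + u2^2 + u3^2).
uc = sqrt(0.713^2 + 0.859^2 + 0.85^2)
uc = sqrt(0.508369 + 0.737881 + 0.7225)
uc = 1.4031

1.4031


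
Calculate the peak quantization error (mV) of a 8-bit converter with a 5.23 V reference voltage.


The maximum quantization error is +/- LSB/2.
LSB = Vref / 2^n = 5.23 / 256 = 0.02042969 V
Max error = LSB / 2 = 0.02042969 / 2 = 0.01021484 V
Max error = 10.2148 mV

10.2148 mV


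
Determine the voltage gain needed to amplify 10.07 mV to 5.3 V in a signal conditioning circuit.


Gain = Vout / Vin (converting to same units).
G = 5.3 V / 10.07 mV
G = 5300.0 mV / 10.07 mV
G = 526.32

526.32


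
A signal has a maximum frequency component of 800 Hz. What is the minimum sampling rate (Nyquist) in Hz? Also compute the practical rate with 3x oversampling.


By Nyquist theorem, fs_min = 2 * fmax.
fs_min = 2 * 800 = 1600 Hz
Practical rate = 3 * fs_min = 3 * 1600 = 4800 Hz

fs_min = 1600 Hz, fs_practical = 4800 Hz


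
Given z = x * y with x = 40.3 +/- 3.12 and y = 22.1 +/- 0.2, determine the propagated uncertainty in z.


For a product z = x*y, the relative uncertainty is:
uz/z = sqrt((ux/x)^2 + (uy/y)^2)
Relative uncertainties: ux/x = 3.12/40.3 = 0.077419
uy/y = 0.2/22.1 = 0.00905
z = 40.3 * 22.1 = 890.6
uz = 890.6 * sqrt(0.077419^2 + 0.00905^2) = 69.421

69.421


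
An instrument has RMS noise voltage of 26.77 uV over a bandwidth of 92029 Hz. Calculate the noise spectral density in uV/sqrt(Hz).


Noise spectral density = Vrms / sqrt(BW).
NSD = 26.77 / sqrt(92029)
NSD = 26.77 / 303.3628
NSD = 0.0882 uV/sqrt(Hz)

0.0882 uV/sqrt(Hz)


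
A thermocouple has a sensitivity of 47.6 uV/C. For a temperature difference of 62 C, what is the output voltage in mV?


The thermocouple output V = sensitivity * dT.
V = 47.6 uV/C * 62 C
V = 2951.2 uV
V = 2.951 mV

2.951 mV


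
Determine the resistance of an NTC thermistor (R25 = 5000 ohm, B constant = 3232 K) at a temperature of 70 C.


NTC thermistor equation: Rt = R25 * exp(B * (1/T - 1/T25)).
T in Kelvin: 343.15 K, T25 = 298.15 K
1/T - 1/T25 = 1/343.15 - 1/298.15 = -0.00043984
B * (1/T - 1/T25) = 3232 * -0.00043984 = -1.4216
Rt = 5000 * exp(-1.4216) = 1206.7 ohm

1206.7 ohm


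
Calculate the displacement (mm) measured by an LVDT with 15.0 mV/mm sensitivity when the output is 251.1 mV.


Displacement = Vout / sensitivity.
d = 251.1 / 15.0
d = 16.74 mm

16.74 mm


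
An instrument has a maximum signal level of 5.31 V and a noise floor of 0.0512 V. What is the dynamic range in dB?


Dynamic range = 20 * log10(Vmax / Vnoise).
DR = 20 * log10(5.31 / 0.0512)
DR = 20 * log10(103.71)
DR = 40.32 dB

40.32 dB


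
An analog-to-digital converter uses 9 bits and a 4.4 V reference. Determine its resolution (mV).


The resolution (LSB) of an ADC is Vref / 2^n.
LSB = 4.4 / 2^9
LSB = 4.4 / 512
LSB = 0.00859375 V = 8.59375 mV

8.59375 mV


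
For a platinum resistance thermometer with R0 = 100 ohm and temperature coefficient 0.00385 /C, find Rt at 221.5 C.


The RTD equation: Rt = R0 * (1 + alpha * T).
Rt = 100 * (1 + 0.00385 * 221.5)
Rt = 100 * (1 + 0.852775)
Rt = 100 * 1.852775
Rt = 185.278 ohm

185.278 ohm


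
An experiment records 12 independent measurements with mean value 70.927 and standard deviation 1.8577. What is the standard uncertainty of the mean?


The standard uncertainty for Type A evaluation is u = s / sqrt(n).
u = 1.8577 / sqrt(12)
u = 1.8577 / 3.4641
u = 0.5363

0.5363


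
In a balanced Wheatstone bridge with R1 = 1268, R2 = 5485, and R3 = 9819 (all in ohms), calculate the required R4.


At balance: R1*R4 = R2*R3, so R4 = R2*R3/R1.
R4 = 5485 * 9819 / 1268
R4 = 53857215 / 1268
R4 = 42474.14 ohm

42474.14 ohm


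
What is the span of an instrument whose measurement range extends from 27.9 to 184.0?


Span = upper range - lower range.
Span = 184.0 - (27.9)
Span = 156.1

156.1


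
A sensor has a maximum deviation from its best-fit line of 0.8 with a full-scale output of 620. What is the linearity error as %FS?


Linearity error = (max deviation / full scale) * 100%.
Linearity = (0.8 / 620) * 100
Linearity = 0.129 %FS

0.129 %FS


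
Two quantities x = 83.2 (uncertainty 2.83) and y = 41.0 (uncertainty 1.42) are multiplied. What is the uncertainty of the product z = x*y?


For a product z = x*y, the relative uncertainty is:
uz/z = sqrt((ux/x)^2 + (uy/y)^2)
Relative uncertainties: ux/x = 2.83/83.2 = 0.034014
uy/y = 1.42/41.0 = 0.034634
z = 83.2 * 41.0 = 3411.2
uz = 3411.2 * sqrt(0.034014^2 + 0.034634^2) = 165.593

165.593


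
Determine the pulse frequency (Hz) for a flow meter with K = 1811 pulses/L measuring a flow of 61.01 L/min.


Frequency = K * Q / 60 (converting L/min to L/s).
f = 1811 * 61.01 / 60
f = 110489.11 / 60
f = 1841.49 Hz

1841.49 Hz


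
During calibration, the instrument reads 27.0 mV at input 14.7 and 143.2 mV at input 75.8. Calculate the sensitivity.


Sensitivity = (y2 - y1) / (x2 - x1).
S = (143.2 - 27.0) / (75.8 - 14.7)
S = 116.2 / 61.1
S = 1.9018 mV/unit

1.9018 mV/unit


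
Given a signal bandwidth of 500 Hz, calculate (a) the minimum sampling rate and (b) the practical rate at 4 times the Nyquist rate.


By Nyquist theorem, fs_min = 2 * fmax.
fs_min = 2 * 500 = 1000 Hz
Practical rate = 4 * fs_min = 4 * 1000 = 4000 Hz

fs_min = 1000 Hz, fs_practical = 4000 Hz


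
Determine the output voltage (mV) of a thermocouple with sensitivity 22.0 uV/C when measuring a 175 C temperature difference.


The thermocouple output V = sensitivity * dT.
V = 22.0 uV/C * 175 C
V = 3850.0 uV
V = 3.85 mV

3.85 mV


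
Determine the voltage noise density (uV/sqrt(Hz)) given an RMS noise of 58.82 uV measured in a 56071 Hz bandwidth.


Noise spectral density = Vrms / sqrt(BW).
NSD = 58.82 / sqrt(56071)
NSD = 58.82 / 236.7932
NSD = 0.2484 uV/sqrt(Hz)

0.2484 uV/sqrt(Hz)


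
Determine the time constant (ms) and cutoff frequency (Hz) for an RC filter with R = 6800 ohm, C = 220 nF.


Time constant: tau = R * C.
tau = 6800 * 2.20e-07 = 0.001496 s
tau = 1.496 ms
Cutoff frequency: fc = 1 / (2*pi*R*C).
fc = 1 / (2*pi*0.001496) = 106.39 Hz

tau = 1.496 ms, fc = 106.39 Hz


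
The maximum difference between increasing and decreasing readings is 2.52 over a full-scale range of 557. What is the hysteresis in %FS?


Hysteresis = (max difference / full scale) * 100%.
H = (2.52 / 557) * 100
H = 0.452 %FS

0.452 %FS


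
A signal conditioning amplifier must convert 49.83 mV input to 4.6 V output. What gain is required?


Gain = Vout / Vin (converting to same units).
G = 4.6 V / 49.83 mV
G = 4600.0 mV / 49.83 mV
G = 92.31

92.31


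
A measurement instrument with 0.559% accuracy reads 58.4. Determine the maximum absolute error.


Absolute error = (accuracy% / 100) * reading.
Error = (0.559 / 100) * 58.4
Error = 0.00559 * 58.4
Error = 0.3265

0.3265


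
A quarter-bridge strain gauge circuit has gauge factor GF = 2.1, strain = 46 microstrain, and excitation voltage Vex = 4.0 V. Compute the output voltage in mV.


Quarter bridge output: Vout = (GF * epsilon * Vex) / 4.
Vout = (2.1 * 46e-6 * 4.0) / 4
Vout = 0.0003864 / 4 V
Vout = 9.66e-05 V = 0.0966 mV

0.0966 mV


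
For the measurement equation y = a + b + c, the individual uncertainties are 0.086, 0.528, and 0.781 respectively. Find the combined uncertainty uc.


For a sum of independent quantities, uc = sqrt(u1^2 + u2^2 + u3^2).
uc = sqrt(0.086^2 + 0.528^2 + 0.781^2)
uc = sqrt(0.007396 + 0.278784 + 0.609961)
uc = 0.9466

0.9466


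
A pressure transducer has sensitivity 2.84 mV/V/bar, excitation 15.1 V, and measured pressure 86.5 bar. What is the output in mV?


Output = sensitivity * Vex * P.
Vout = 2.84 * 15.1 * 86.5
Vout = 42.884 * 86.5
Vout = 3709.47 mV

3709.47 mV


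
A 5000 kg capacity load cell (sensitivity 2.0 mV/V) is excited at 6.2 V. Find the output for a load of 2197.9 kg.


Vout = rated_output * Vex * (load / capacity).
Vout = 2.0 * 6.2 * (2197.9 / 5000)
Vout = 2.0 * 6.2 * 0.43958
Vout = 5.451 mV

5.451 mV


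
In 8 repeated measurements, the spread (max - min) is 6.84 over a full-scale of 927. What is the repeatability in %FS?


Repeatability = (spread / full scale) * 100%.
R = (6.84 / 927) * 100
R = 0.738 %FS

0.738 %FS


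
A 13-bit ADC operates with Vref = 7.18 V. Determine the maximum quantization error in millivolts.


The maximum quantization error is +/- LSB/2.
LSB = Vref / 2^n = 7.18 / 8192 = 0.00087646 V
Max error = LSB / 2 = 0.00087646 / 2 = 0.00043823 V
Max error = 0.4382 mV

0.4382 mV


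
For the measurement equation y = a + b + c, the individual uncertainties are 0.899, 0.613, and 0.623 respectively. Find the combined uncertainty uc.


For a sum of independent quantities, uc = sqrt(u1^2 + u2^2 + u3^2).
uc = sqrt(0.899^2 + 0.613^2 + 0.623^2)
uc = sqrt(0.808201 + 0.375769 + 0.388129)
uc = 1.2538

1.2538


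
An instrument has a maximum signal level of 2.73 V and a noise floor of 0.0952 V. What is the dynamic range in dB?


Dynamic range = 20 * log10(Vmax / Vnoise).
DR = 20 * log10(2.73 / 0.0952)
DR = 20 * log10(28.68)
DR = 29.15 dB

29.15 dB


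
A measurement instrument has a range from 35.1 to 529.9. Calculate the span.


Span = upper range - lower range.
Span = 529.9 - (35.1)
Span = 494.8

494.8


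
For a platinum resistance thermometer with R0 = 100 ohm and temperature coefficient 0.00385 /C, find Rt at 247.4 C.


The RTD equation: Rt = R0 * (1 + alpha * T).
Rt = 100 * (1 + 0.00385 * 247.4)
Rt = 100 * (1 + 0.95249)
Rt = 100 * 1.95249
Rt = 195.249 ohm

195.249 ohm


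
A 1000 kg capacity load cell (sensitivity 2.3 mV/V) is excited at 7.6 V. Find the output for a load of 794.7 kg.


Vout = rated_output * Vex * (load / capacity).
Vout = 2.3 * 7.6 * (794.7 / 1000)
Vout = 2.3 * 7.6 * 0.7947
Vout = 13.891 mV

13.891 mV


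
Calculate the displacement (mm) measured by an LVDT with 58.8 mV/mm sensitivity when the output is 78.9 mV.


Displacement = Vout / sensitivity.
d = 78.9 / 58.8
d = 1.342 mm

1.342 mm


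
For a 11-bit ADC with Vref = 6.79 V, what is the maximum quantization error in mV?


The maximum quantization error is +/- LSB/2.
LSB = Vref / 2^n = 6.79 / 2048 = 0.00331543 V
Max error = LSB / 2 = 0.00331543 / 2 = 0.00165771 V
Max error = 1.6577 mV

1.6577 mV


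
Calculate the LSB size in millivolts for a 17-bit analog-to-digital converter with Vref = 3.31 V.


The resolution (LSB) of an ADC is Vref / 2^n.
LSB = 3.31 / 2^17
LSB = 3.31 / 131072
LSB = 2.525e-05 V = 0.0252533 mV

0.0252533 mV


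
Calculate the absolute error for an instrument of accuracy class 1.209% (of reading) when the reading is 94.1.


Absolute error = (accuracy% / 100) * reading.
Error = (1.209 / 100) * 94.1
Error = 0.01209 * 94.1
Error = 1.1377

1.1377


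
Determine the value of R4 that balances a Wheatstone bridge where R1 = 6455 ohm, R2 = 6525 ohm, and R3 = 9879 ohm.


At balance: R1*R4 = R2*R3, so R4 = R2*R3/R1.
R4 = 6525 * 9879 / 6455
R4 = 64460475 / 6455
R4 = 9986.13 ohm

9986.13 ohm


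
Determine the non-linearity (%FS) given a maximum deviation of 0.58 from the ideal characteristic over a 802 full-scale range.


Linearity error = (max deviation / full scale) * 100%.
Linearity = (0.58 / 802) * 100
Linearity = 0.072 %FS

0.072 %FS


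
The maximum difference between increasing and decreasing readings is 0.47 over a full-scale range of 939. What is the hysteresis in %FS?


Hysteresis = (max difference / full scale) * 100%.
H = (0.47 / 939) * 100
H = 0.05 %FS

0.05 %FS


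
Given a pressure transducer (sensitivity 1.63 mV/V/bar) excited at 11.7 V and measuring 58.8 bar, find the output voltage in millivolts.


Output = sensitivity * Vex * P.
Vout = 1.63 * 11.7 * 58.8
Vout = 19.071 * 58.8
Vout = 1121.37 mV

1121.37 mV


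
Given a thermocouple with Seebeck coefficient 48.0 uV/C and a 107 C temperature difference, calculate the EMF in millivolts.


The thermocouple output V = sensitivity * dT.
V = 48.0 uV/C * 107 C
V = 5136.0 uV
V = 5.136 mV

5.136 mV


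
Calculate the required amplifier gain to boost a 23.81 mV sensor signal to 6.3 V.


Gain = Vout / Vin (converting to same units).
G = 6.3 V / 23.81 mV
G = 6300.0 mV / 23.81 mV
G = 264.59

264.59


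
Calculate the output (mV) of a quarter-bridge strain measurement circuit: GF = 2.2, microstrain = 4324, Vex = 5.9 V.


Quarter bridge output: Vout = (GF * epsilon * Vex) / 4.
Vout = (2.2 * 4324e-6 * 5.9) / 4
Vout = 0.05612552 / 4 V
Vout = 0.01403138 V = 14.0314 mV

14.0314 mV


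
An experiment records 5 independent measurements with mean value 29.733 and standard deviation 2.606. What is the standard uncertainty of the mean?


The standard uncertainty for Type A evaluation is u = s / sqrt(n).
u = 2.606 / sqrt(5)
u = 2.606 / 2.2361
u = 1.1654

1.1654


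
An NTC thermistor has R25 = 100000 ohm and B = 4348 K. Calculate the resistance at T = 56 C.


NTC thermistor equation: Rt = R25 * exp(B * (1/T - 1/T25)).
T in Kelvin: 329.15 K, T25 = 298.15 K
1/T - 1/T25 = 1/329.15 - 1/298.15 = -0.00031589
B * (1/T - 1/T25) = 4348 * -0.00031589 = -1.3735
Rt = 100000 * exp(-1.3735) = 25322.4 ohm

25322.4 ohm


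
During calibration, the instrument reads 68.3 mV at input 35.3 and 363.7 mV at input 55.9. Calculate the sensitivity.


Sensitivity = (y2 - y1) / (x2 - x1).
S = (363.7 - 68.3) / (55.9 - 35.3)
S = 295.4 / 20.6
S = 14.3398 mV/unit

14.3398 mV/unit


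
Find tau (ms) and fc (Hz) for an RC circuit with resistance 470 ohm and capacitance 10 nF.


Time constant: tau = R * C.
tau = 470 * 1.00e-08 = 4.7e-06 s
tau = 0.0047 ms
Cutoff frequency: fc = 1 / (2*pi*R*C).
fc = 1 / (2*pi*4.7e-06) = 33862.75 Hz

tau = 0.0047 ms, fc = 33862.75 Hz


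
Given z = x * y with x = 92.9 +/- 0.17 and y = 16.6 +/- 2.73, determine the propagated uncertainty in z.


For a product z = x*y, the relative uncertainty is:
uz/z = sqrt((ux/x)^2 + (uy/y)^2)
Relative uncertainties: ux/x = 0.17/92.9 = 0.00183
uy/y = 2.73/16.6 = 0.164458
z = 92.9 * 16.6 = 1542.1
uz = 1542.1 * sqrt(0.00183^2 + 0.164458^2) = 253.633

253.633


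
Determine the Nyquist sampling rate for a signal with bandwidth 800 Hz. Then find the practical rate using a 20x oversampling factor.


By Nyquist theorem, fs_min = 2 * fmax.
fs_min = 2 * 800 = 1600 Hz
Practical rate = 20 * fs_min = 20 * 1600 = 32000 Hz

fs_min = 1600 Hz, fs_practical = 32000 Hz


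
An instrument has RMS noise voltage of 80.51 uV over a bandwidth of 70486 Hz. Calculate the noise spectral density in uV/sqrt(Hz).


Noise spectral density = Vrms / sqrt(BW).
NSD = 80.51 / sqrt(70486)
NSD = 80.51 / 265.492
NSD = 0.3032 uV/sqrt(Hz)

0.3032 uV/sqrt(Hz)


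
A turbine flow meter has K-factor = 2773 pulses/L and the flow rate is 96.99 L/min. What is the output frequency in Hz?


Frequency = K * Q / 60 (converting L/min to L/s).
f = 2773 * 96.99 / 60
f = 268953.27 / 60
f = 4482.55 Hz

4482.55 Hz


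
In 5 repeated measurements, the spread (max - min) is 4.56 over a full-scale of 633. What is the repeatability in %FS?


Repeatability = (spread / full scale) * 100%.
R = (4.56 / 633) * 100
R = 0.72 %FS

0.72 %FS


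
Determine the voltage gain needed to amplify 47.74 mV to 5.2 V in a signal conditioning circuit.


Gain = Vout / Vin (converting to same units).
G = 5.2 V / 47.74 mV
G = 5200.0 mV / 47.74 mV
G = 108.92

108.92


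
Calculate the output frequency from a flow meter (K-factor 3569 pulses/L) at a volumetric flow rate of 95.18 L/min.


Frequency = K * Q / 60 (converting L/min to L/s).
f = 3569 * 95.18 / 60
f = 339697.42 / 60
f = 5661.62 Hz

5661.62 Hz


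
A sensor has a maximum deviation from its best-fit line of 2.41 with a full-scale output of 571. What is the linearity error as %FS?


Linearity error = (max deviation / full scale) * 100%.
Linearity = (2.41 / 571) * 100
Linearity = 0.422 %FS

0.422 %FS


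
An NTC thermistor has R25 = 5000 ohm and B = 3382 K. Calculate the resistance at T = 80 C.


NTC thermistor equation: Rt = R25 * exp(B * (1/T - 1/T25)).
T in Kelvin: 353.15 K, T25 = 298.15 K
1/T - 1/T25 = 1/353.15 - 1/298.15 = -0.00052236
B * (1/T - 1/T25) = 3382 * -0.00052236 = -1.7666
Rt = 5000 * exp(-1.7666) = 854.6 ohm

854.6 ohm


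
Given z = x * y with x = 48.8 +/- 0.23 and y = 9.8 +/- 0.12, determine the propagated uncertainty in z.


For a product z = x*y, the relative uncertainty is:
uz/z = sqrt((ux/x)^2 + (uy/y)^2)
Relative uncertainties: ux/x = 0.23/48.8 = 0.004713
uy/y = 0.12/9.8 = 0.012245
z = 48.8 * 9.8 = 478.2
uz = 478.2 * sqrt(0.004713^2 + 0.012245^2) = 6.275

6.275


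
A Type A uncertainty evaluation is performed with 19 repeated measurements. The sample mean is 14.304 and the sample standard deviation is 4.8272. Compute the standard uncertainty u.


The standard uncertainty for Type A evaluation is u = s / sqrt(n).
u = 4.8272 / sqrt(19)
u = 4.8272 / 4.3589
u = 1.1074

1.1074


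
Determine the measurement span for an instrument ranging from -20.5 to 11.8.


Span = upper range - lower range.
Span = 11.8 - (-20.5)
Span = 32.3

32.3


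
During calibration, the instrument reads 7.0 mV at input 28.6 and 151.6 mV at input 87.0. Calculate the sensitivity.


Sensitivity = (y2 - y1) / (x2 - x1).
S = (151.6 - 7.0) / (87.0 - 28.6)
S = 144.6 / 58.4
S = 2.476 mV/unit

2.476 mV/unit


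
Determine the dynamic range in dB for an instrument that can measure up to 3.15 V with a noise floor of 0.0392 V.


Dynamic range = 20 * log10(Vmax / Vnoise).
DR = 20 * log10(3.15 / 0.0392)
DR = 20 * log10(80.36)
DR = 38.1 dB

38.1 dB


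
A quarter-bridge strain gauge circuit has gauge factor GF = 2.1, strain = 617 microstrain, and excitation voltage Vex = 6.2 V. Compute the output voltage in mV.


Quarter bridge output: Vout = (GF * epsilon * Vex) / 4.
Vout = (2.1 * 617e-6 * 6.2) / 4
Vout = 0.00803334 / 4 V
Vout = 0.00200833 V = 2.0083 mV

2.0083 mV


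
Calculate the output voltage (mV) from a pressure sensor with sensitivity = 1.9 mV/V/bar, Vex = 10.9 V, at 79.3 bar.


Output = sensitivity * Vex * P.
Vout = 1.9 * 10.9 * 79.3
Vout = 20.71 * 79.3
Vout = 1642.3 mV

1642.3 mV


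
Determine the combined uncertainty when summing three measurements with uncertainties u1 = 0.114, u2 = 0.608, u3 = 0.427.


For a sum of independent quantities, uc = sqrt(u1^2 + u2^2 + u3^2).
uc = sqrt(0.114^2 + 0.608^2 + 0.427^2)
uc = sqrt(0.012996 + 0.369664 + 0.182329)
uc = 0.7517

0.7517


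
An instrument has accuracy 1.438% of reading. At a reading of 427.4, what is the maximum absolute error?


Absolute error = (accuracy% / 100) * reading.
Error = (1.438 / 100) * 427.4
Error = 0.01438 * 427.4
Error = 6.146

6.146


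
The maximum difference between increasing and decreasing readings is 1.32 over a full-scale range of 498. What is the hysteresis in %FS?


Hysteresis = (max difference / full scale) * 100%.
H = (1.32 / 498) * 100
H = 0.265 %FS

0.265 %FS


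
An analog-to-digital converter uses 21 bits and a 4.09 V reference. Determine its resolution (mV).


The resolution (LSB) of an ADC is Vref / 2^n.
LSB = 4.09 / 2^21
LSB = 4.09 / 2097152
LSB = 1.95e-06 V = 0.00195026 mV

0.00195026 mV


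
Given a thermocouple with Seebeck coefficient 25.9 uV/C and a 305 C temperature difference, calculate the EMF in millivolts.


The thermocouple output V = sensitivity * dT.
V = 25.9 uV/C * 305 C
V = 7899.5 uV
V = 7.899 mV

7.899 mV


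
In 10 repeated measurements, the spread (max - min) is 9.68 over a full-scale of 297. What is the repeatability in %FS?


Repeatability = (spread / full scale) * 100%.
R = (9.68 / 297) * 100
R = 3.259 %FS

3.259 %FS


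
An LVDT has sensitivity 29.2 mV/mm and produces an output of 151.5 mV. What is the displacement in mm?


Displacement = Vout / sensitivity.
d = 151.5 / 29.2
d = 5.188 mm

5.188 mm


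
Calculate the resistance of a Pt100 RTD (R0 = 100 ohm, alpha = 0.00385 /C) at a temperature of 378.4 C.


The RTD equation: Rt = R0 * (1 + alpha * T).
Rt = 100 * (1 + 0.00385 * 378.4)
Rt = 100 * (1 + 1.45684)
Rt = 100 * 2.45684
Rt = 245.684 ohm

245.684 ohm


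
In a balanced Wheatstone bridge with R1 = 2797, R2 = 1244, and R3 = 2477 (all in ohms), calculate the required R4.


At balance: R1*R4 = R2*R3, so R4 = R2*R3/R1.
R4 = 1244 * 2477 / 2797
R4 = 3081388 / 2797
R4 = 1101.68 ohm

1101.68 ohm


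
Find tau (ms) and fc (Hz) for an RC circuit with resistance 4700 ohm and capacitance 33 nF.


Time constant: tau = R * C.
tau = 4700 * 3.30e-08 = 0.0001551 s
tau = 0.1551 ms
Cutoff frequency: fc = 1 / (2*pi*R*C).
fc = 1 / (2*pi*0.0001551) = 1026.14 Hz

tau = 0.1551 ms, fc = 1026.14 Hz


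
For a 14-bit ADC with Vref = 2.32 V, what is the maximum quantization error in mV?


The maximum quantization error is +/- LSB/2.
LSB = Vref / 2^n = 2.32 / 16384 = 0.0001416 V
Max error = LSB / 2 = 0.0001416 / 2 = 7.08e-05 V
Max error = 0.0708 mV

0.0708 mV


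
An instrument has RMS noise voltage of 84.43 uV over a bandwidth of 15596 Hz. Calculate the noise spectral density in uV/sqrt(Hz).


Noise spectral density = Vrms / sqrt(BW).
NSD = 84.43 / sqrt(15596)
NSD = 84.43 / 124.8839
NSD = 0.6761 uV/sqrt(Hz)

0.6761 uV/sqrt(Hz)


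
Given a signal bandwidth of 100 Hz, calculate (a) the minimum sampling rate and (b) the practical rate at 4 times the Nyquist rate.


By Nyquist theorem, fs_min = 2 * fmax.
fs_min = 2 * 100 = 200 Hz
Practical rate = 4 * fs_min = 4 * 200 = 800 Hz

fs_min = 200 Hz, fs_practical = 800 Hz


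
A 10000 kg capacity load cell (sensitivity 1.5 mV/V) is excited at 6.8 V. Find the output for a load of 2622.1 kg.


Vout = rated_output * Vex * (load / capacity).
Vout = 1.5 * 6.8 * (2622.1 / 10000)
Vout = 1.5 * 6.8 * 0.26221
Vout = 2.675 mV

2.675 mV


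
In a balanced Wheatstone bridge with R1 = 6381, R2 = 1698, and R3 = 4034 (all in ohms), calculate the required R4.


At balance: R1*R4 = R2*R3, so R4 = R2*R3/R1.
R4 = 1698 * 4034 / 6381
R4 = 6849732 / 6381
R4 = 1073.46 ohm

1073.46 ohm


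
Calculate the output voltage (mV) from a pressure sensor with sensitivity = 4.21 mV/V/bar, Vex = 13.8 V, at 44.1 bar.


Output = sensitivity * Vex * P.
Vout = 4.21 * 13.8 * 44.1
Vout = 58.098 * 44.1
Vout = 2562.12 mV

2562.12 mV


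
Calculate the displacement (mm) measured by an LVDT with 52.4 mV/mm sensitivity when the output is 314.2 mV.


Displacement = Vout / sensitivity.
d = 314.2 / 52.4
d = 5.996 mm

5.996 mm


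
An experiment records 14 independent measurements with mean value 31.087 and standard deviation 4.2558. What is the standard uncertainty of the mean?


The standard uncertainty for Type A evaluation is u = s / sqrt(n).
u = 4.2558 / sqrt(14)
u = 4.2558 / 3.7417
u = 1.1374

1.1374


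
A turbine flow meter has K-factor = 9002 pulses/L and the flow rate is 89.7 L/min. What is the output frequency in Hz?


Frequency = K * Q / 60 (converting L/min to L/s).
f = 9002 * 89.7 / 60
f = 807479.4 / 60
f = 13457.99 Hz

13457.99 Hz


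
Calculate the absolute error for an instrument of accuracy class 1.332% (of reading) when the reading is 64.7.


Absolute error = (accuracy% / 100) * reading.
Error = (1.332 / 100) * 64.7
Error = 0.01332 * 64.7
Error = 0.8618

0.8618


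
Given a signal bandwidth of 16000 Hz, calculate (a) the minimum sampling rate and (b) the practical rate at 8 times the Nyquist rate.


By Nyquist theorem, fs_min = 2 * fmax.
fs_min = 2 * 16000 = 32000 Hz
Practical rate = 8 * fs_min = 8 * 32000 = 256000 Hz

fs_min = 32000 Hz, fs_practical = 256000 Hz


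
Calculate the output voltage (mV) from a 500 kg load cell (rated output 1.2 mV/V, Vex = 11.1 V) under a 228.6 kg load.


Vout = rated_output * Vex * (load / capacity).
Vout = 1.2 * 11.1 * (228.6 / 500)
Vout = 1.2 * 11.1 * 0.4572
Vout = 6.09 mV

6.09 mV


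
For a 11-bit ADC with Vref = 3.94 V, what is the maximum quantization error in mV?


The maximum quantization error is +/- LSB/2.
LSB = Vref / 2^n = 3.94 / 2048 = 0.00192383 V
Max error = LSB / 2 = 0.00192383 / 2 = 0.00096191 V
Max error = 0.9619 mV

0.9619 mV


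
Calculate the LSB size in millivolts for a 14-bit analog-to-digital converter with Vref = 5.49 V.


The resolution (LSB) of an ADC is Vref / 2^n.
LSB = 5.49 / 2^14
LSB = 5.49 / 16384
LSB = 0.00033508 V = 0.33508301 mV

0.33508301 mV


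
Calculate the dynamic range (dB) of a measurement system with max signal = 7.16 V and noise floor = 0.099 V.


Dynamic range = 20 * log10(Vmax / Vnoise).
DR = 20 * log10(7.16 / 0.099)
DR = 20 * log10(72.32)
DR = 37.19 dB

37.19 dB


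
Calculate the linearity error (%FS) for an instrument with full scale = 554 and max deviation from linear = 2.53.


Linearity error = (max deviation / full scale) * 100%.
Linearity = (2.53 / 554) * 100
Linearity = 0.457 %FS

0.457 %FS


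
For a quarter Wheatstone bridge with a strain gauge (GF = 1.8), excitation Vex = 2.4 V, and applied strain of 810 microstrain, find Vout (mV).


Quarter bridge output: Vout = (GF * epsilon * Vex) / 4.
Vout = (1.8 * 810e-6 * 2.4) / 4
Vout = 0.0034992 / 4 V
Vout = 0.0008748 V = 0.8748 mV

0.8748 mV


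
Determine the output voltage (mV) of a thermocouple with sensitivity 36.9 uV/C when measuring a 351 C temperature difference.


The thermocouple output V = sensitivity * dT.
V = 36.9 uV/C * 351 C
V = 12951.9 uV
V = 12.952 mV

12.952 mV


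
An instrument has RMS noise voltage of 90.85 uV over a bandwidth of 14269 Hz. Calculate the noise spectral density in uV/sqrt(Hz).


Noise spectral density = Vrms / sqrt(BW).
NSD = 90.85 / sqrt(14269)
NSD = 90.85 / 119.4529
NSD = 0.7606 uV/sqrt(Hz)

0.7606 uV/sqrt(Hz)


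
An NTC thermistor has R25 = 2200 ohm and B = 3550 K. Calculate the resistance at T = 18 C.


NTC thermistor equation: Rt = R25 * exp(B * (1/T - 1/T25)).
T in Kelvin: 291.15 K, T25 = 298.15 K
1/T - 1/T25 = 1/291.15 - 1/298.15 = 8.064e-05
B * (1/T - 1/T25) = 3550 * 8.064e-05 = 0.2863
Rt = 2200 * exp(0.2863) = 2929.2 ohm

2929.2 ohm


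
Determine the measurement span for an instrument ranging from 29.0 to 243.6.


Span = upper range - lower range.
Span = 243.6 - (29.0)
Span = 214.6

214.6


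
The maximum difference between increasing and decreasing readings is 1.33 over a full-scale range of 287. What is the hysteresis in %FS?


Hysteresis = (max difference / full scale) * 100%.
H = (1.33 / 287) * 100
H = 0.463 %FS

0.463 %FS


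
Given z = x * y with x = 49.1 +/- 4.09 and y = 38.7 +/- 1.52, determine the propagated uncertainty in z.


For a product z = x*y, the relative uncertainty is:
uz/z = sqrt((ux/x)^2 + (uy/y)^2)
Relative uncertainties: ux/x = 4.09/49.1 = 0.083299
uy/y = 1.52/38.7 = 0.039276
z = 49.1 * 38.7 = 1900.2
uz = 1900.2 * sqrt(0.083299^2 + 0.039276^2) = 174.996

174.996


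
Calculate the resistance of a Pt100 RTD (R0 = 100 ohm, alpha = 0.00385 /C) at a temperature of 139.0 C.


The RTD equation: Rt = R0 * (1 + alpha * T).
Rt = 100 * (1 + 0.00385 * 139.0)
Rt = 100 * (1 + 0.53515)
Rt = 100 * 1.53515
Rt = 153.515 ohm

153.515 ohm


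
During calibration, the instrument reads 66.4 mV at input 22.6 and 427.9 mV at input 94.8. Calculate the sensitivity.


Sensitivity = (y2 - y1) / (x2 - x1).
S = (427.9 - 66.4) / (94.8 - 22.6)
S = 361.5 / 72.2
S = 5.0069 mV/unit

5.0069 mV/unit


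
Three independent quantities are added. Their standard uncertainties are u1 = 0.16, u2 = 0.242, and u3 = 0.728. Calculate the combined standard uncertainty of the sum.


For a sum of independent quantities, uc = sqrt(u1^2 + u2^2 + u3^2).
uc = sqrt(0.16^2 + 0.242^2 + 0.728^2)
uc = sqrt(0.0256 + 0.058564 + 0.529984)
uc = 0.7837

0.7837


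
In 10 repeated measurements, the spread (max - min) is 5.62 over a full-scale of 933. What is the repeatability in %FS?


Repeatability = (spread / full scale) * 100%.
R = (5.62 / 933) * 100
R = 0.602 %FS

0.602 %FS


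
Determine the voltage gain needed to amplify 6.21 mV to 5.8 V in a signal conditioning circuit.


Gain = Vout / Vin (converting to same units).
G = 5.8 V / 6.21 mV
G = 5800.0 mV / 6.21 mV
G = 933.98

933.98


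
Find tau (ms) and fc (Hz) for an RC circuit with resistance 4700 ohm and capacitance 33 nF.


Time constant: tau = R * C.
tau = 4700 * 3.30e-08 = 0.0001551 s
tau = 0.1551 ms
Cutoff frequency: fc = 1 / (2*pi*R*C).
fc = 1 / (2*pi*0.0001551) = 1026.14 Hz

tau = 0.1551 ms, fc = 1026.14 Hz


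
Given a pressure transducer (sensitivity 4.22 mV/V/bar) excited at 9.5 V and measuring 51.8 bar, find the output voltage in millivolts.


Output = sensitivity * Vex * P.
Vout = 4.22 * 9.5 * 51.8
Vout = 40.09 * 51.8
Vout = 2076.66 mV

2076.66 mV


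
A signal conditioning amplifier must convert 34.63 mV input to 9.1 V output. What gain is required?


Gain = Vout / Vin (converting to same units).
G = 9.1 V / 34.63 mV
G = 9100.0 mV / 34.63 mV
G = 262.78

262.78


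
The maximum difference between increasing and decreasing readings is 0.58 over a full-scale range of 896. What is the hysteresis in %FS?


Hysteresis = (max difference / full scale) * 100%.
H = (0.58 / 896) * 100
H = 0.065 %FS

0.065 %FS


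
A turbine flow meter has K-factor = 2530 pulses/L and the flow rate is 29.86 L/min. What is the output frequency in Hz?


Frequency = K * Q / 60 (converting L/min to L/s).
f = 2530 * 29.86 / 60
f = 75545.8 / 60
f = 1259.1 Hz

1259.1 Hz


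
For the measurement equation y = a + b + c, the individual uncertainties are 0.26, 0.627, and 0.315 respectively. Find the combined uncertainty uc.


For a sum of independent quantities, uc = sqrt(u1^2 + u2^2 + u3^2).
uc = sqrt(0.26^2 + 0.627^2 + 0.315^2)
uc = sqrt(0.0676 + 0.393129 + 0.099225)
uc = 0.7483

0.7483


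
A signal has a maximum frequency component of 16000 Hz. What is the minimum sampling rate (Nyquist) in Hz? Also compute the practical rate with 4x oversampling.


By Nyquist theorem, fs_min = 2 * fmax.
fs_min = 2 * 16000 = 32000 Hz
Practical rate = 4 * fs_min = 4 * 32000 = 128000 Hz

fs_min = 32000 Hz, fs_practical = 128000 Hz


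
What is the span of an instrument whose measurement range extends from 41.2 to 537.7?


Span = upper range - lower range.
Span = 537.7 - (41.2)
Span = 496.5

496.5


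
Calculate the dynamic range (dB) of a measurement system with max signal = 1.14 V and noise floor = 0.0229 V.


Dynamic range = 20 * log10(Vmax / Vnoise).
DR = 20 * log10(1.14 / 0.0229)
DR = 20 * log10(49.78)
DR = 33.94 dB

33.94 dB


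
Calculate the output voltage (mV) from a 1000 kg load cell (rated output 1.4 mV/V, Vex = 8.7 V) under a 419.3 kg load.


Vout = rated_output * Vex * (load / capacity).
Vout = 1.4 * 8.7 * (419.3 / 1000)
Vout = 1.4 * 8.7 * 0.4193
Vout = 5.107 mV

5.107 mV


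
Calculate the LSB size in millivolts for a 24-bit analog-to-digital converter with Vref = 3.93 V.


The resolution (LSB) of an ADC is Vref / 2^n.
LSB = 3.93 / 2^24
LSB = 3.93 / 16777216
LSB = 2.3e-07 V = 0.00023425 mV

0.00023425 mV


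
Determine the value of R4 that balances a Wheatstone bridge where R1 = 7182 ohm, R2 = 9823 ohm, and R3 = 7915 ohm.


At balance: R1*R4 = R2*R3, so R4 = R2*R3/R1.
R4 = 9823 * 7915 / 7182
R4 = 77749045 / 7182
R4 = 10825.54 ohm

10825.54 ohm


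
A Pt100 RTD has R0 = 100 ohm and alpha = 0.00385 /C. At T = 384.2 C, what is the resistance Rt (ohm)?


The RTD equation: Rt = R0 * (1 + alpha * T).
Rt = 100 * (1 + 0.00385 * 384.2)
Rt = 100 * (1 + 1.47917)
Rt = 100 * 2.47917
Rt = 247.917 ohm

247.917 ohm


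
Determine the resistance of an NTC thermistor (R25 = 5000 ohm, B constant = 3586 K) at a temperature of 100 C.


NTC thermistor equation: Rt = R25 * exp(B * (1/T - 1/T25)).
T in Kelvin: 373.15 K, T25 = 298.15 K
1/T - 1/T25 = 1/373.15 - 1/298.15 = -0.00067413
B * (1/T - 1/T25) = 3586 * -0.00067413 = -2.4174
Rt = 5000 * exp(-2.4174) = 445.8 ohm

445.8 ohm


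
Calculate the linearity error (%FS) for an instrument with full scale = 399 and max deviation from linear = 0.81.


Linearity error = (max deviation / full scale) * 100%.
Linearity = (0.81 / 399) * 100
Linearity = 0.203 %FS

0.203 %FS


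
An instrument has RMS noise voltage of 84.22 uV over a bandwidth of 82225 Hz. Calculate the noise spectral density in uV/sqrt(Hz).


Noise spectral density = Vrms / sqrt(BW).
NSD = 84.22 / sqrt(82225)
NSD = 84.22 / 286.749
NSD = 0.2937 uV/sqrt(Hz)

0.2937 uV/sqrt(Hz)


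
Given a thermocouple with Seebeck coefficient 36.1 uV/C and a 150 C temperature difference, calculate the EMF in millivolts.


The thermocouple output V = sensitivity * dT.
V = 36.1 uV/C * 150 C
V = 5415.0 uV
V = 5.415 mV

5.415 mV


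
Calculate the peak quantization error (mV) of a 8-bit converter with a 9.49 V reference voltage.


The maximum quantization error is +/- LSB/2.
LSB = Vref / 2^n = 9.49 / 256 = 0.03707031 V
Max error = LSB / 2 = 0.03707031 / 2 = 0.01853516 V
Max error = 18.5352 mV

18.5352 mV


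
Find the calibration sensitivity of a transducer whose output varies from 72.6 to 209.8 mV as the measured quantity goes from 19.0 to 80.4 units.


Sensitivity = (y2 - y1) / (x2 - x1).
S = (209.8 - 72.6) / (80.4 - 19.0)
S = 137.2 / 61.4
S = 2.2345 mV/unit

2.2345 mV/unit


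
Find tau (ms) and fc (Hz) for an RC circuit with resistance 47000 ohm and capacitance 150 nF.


Time constant: tau = R * C.
tau = 47000 * 1.50e-07 = 0.00705 s
tau = 7.05 ms
Cutoff frequency: fc = 1 / (2*pi*R*C).
fc = 1 / (2*pi*0.00705) = 22.58 Hz

tau = 7.05 ms, fc = 22.58 Hz


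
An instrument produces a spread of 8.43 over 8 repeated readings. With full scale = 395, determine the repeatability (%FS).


Repeatability = (spread / full scale) * 100%.
R = (8.43 / 395) * 100
R = 2.134 %FS

2.134 %FS


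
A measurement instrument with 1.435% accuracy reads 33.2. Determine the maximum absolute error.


Absolute error = (accuracy% / 100) * reading.
Error = (1.435 / 100) * 33.2
Error = 0.01435 * 33.2
Error = 0.4764

0.4764


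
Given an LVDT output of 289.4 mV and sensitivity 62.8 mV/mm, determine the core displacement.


Displacement = Vout / sensitivity.
d = 289.4 / 62.8
d = 4.608 mm

4.608 mm


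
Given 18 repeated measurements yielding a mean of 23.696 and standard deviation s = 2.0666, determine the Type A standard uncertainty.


The standard uncertainty for Type A evaluation is u = s / sqrt(n).
u = 2.0666 / sqrt(18)
u = 2.0666 / 4.2426
u = 0.4871

0.4871


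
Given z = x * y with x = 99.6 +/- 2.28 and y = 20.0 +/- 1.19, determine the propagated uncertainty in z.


For a product z = x*y, the relative uncertainty is:
uz/z = sqrt((ux/x)^2 + (uy/y)^2)
Relative uncertainties: ux/x = 2.28/99.6 = 0.022892
uy/y = 1.19/20.0 = 0.0595
z = 99.6 * 20.0 = 1992.0
uz = 1992.0 * sqrt(0.022892^2 + 0.0595^2) = 126.993

126.993


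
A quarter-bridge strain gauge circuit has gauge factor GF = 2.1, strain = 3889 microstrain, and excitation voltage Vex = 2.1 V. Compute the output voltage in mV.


Quarter bridge output: Vout = (GF * epsilon * Vex) / 4.
Vout = (2.1 * 3889e-6 * 2.1) / 4
Vout = 0.01715049 / 4 V
Vout = 0.00428762 V = 4.2876 mV

4.2876 mV


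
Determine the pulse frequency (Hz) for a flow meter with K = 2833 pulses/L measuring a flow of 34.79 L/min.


Frequency = K * Q / 60 (converting L/min to L/s).
f = 2833 * 34.79 / 60
f = 98560.07 / 60
f = 1642.67 Hz

1642.67 Hz


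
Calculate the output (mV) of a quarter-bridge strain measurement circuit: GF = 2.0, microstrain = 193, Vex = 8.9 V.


Quarter bridge output: Vout = (GF * epsilon * Vex) / 4.
Vout = (2.0 * 193e-6 * 8.9) / 4
Vout = 0.0034354 / 4 V
Vout = 0.00085885 V = 0.8589 mV

0.8589 mV


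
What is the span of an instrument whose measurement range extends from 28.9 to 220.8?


Span = upper range - lower range.
Span = 220.8 - (28.9)
Span = 191.9

191.9


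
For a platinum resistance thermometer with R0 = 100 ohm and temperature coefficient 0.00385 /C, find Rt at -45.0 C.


The RTD equation: Rt = R0 * (1 + alpha * T).
Rt = 100 * (1 + 0.00385 * -45.0)
Rt = 100 * (1 + -0.17325)
Rt = 100 * 0.82675
Rt = 82.675 ohm

82.675 ohm


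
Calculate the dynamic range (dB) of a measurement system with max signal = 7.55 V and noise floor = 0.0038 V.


Dynamic range = 20 * log10(Vmax / Vnoise).
DR = 20 * log10(7.55 / 0.0038)
DR = 20 * log10(1986.84)
DR = 65.96 dB

65.96 dB


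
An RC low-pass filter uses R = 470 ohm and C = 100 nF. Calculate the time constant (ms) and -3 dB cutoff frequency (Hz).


Time constant: tau = R * C.
tau = 470 * 1.00e-07 = 4.7e-05 s
tau = 0.047 ms
Cutoff frequency: fc = 1 / (2*pi*R*C).
fc = 1 / (2*pi*4.7e-05) = 3386.28 Hz

tau = 0.047 ms, fc = 3386.28 Hz


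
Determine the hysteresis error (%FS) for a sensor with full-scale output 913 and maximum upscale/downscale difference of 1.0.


Hysteresis = (max difference / full scale) * 100%.
H = (1.0 / 913) * 100
H = 0.11 %FS

0.11 %FS


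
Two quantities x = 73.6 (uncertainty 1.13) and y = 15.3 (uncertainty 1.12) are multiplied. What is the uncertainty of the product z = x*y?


For a product z = x*y, the relative uncertainty is:
uz/z = sqrt((ux/x)^2 + (uy/y)^2)
Relative uncertainties: ux/x = 1.13/73.6 = 0.015353
uy/y = 1.12/15.3 = 0.073203
z = 73.6 * 15.3 = 1126.1
uz = 1126.1 * sqrt(0.015353^2 + 0.073203^2) = 84.226

84.226


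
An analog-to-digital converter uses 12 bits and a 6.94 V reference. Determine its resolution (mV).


The resolution (LSB) of an ADC is Vref / 2^n.
LSB = 6.94 / 2^12
LSB = 6.94 / 4096
LSB = 0.00169434 V = 1.69433594 mV

1.69433594 mV


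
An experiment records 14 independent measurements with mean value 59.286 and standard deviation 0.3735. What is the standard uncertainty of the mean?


The standard uncertainty for Type A evaluation is u = s / sqrt(n).
u = 0.3735 / sqrt(14)
u = 0.3735 / 3.7417
u = 0.0998

0.0998
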